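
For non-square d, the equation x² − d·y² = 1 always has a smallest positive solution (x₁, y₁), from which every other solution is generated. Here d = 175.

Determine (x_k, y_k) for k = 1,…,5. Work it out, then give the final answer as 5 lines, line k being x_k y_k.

√175 → a₀=13, period (4,2,1,2,4,26); ℓ=6 even so k=5
a_0=13:  p_0=13·1+0=13,  q_0=13·0+1=1
a_1=4:  p_1=4·13+1=53,  q_1=4·1+0=4
a_2=2:  p_2=2·53+13=119,  q_2=2·4+1=9
a_3=1:  p_3=1·119+53=172,  q_3=1·9+4=13
a_4=2:  p_4=2·172+119=463,  q_4=2·13+9=35
a_5=4:  p_5=4·463+172=2024,  q_5=4·35+13=153
fundamental: x₁=2024, y₁=153  (since 4096576 − 175·23409 = 1)
k=2:  x_2 = 2024·2024+175·153·153 = 8193151,  y_2 = 2024·153+153·2024 = 619344
k=3:  x_3 = 2024·8193151+175·153·619344 = 33165873224,  y_3 = 2024·619344+153·8193151 = 2507104359
k=4:  x_4 = 2024·33165873224+175·153·2507104359 = 134255446617601,  y_4 = 2024·2507104359+153·33165873224 = 10148757825888
k=5:  x_5 = 2024·134255446617601+175·153·10148757825888 = 543466014742175624,  y_5 = 2024·10148757825888+153·134255446617601 = 41082169172090265

2024 153
8193151 619344
33165873224 2507104359
134255446617601 10148757825888
543466014742175624 41082169172090265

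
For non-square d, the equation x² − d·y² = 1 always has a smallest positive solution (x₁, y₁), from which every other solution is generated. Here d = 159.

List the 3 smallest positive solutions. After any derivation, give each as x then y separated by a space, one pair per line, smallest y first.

1324 105
3505951 278040
9283756924 736249815

d=159: √d = [12; 1,1,1,1,3,1,1,1,1,24] (ℓ=10, even), read p_9/q_9
k=0  a_k=12  p_k/q_k = 12/1
…
k=6  a_k=1  p_k/q_k = 290/23
…
k=8  a_k=1  p_k/q_k = 807/64
k=9  a_k=1  p_k/q_k = 1324/105
(x₁, y₁) = (1324, 105);  1324² − 159·105² = 1 ✓
(1324+105√159)^2 = 3505951 + 278040√159
(1324+105√159)^3 = 9283756924 + 736249815√159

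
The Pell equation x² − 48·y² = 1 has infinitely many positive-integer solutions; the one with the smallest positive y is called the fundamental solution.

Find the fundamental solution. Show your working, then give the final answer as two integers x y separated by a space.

7 1

[6; 1,12] for √48; ℓ=2 ⇒ convergent index 1
step 0: (6, 1)  from 6·(1,0) + (0,1)
step 1: (7, 1)  from 1·(6,1) + (1,0)
→ (7, 1).  Check: 7²=49, 48·1²=48, difference 1.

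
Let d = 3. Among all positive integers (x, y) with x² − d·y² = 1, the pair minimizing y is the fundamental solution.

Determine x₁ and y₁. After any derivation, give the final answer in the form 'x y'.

[1; 1,2] for √3; ℓ=2 ⇒ convergent index 1
k=0  a_k=1  p_k/q_k = 1/1
k=1  a_k=1  p_k/q_k = 2/1
→ (2, 1).  Check: 2²=4, 3·1²=3, difference 1.

2 1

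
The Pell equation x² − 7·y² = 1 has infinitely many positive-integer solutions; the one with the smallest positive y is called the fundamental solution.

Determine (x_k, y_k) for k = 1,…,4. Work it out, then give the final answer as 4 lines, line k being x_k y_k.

[2; 1,1,1,4] for √7; ℓ=4 ⇒ convergent index 3
step 0: (2, 1)  from 2·(1,0) + (0,1)
…
step 2: (5, 2)  from 1·(3,1) + (2,1)
step 3: (8, 3)  from 1·(5,2) + (3,1)
fundamental: x₁=8, y₁=3  (since 64 − 7·9 = 1)
(x_2, y_2) = (8·8 + 7·3·3, 8·3 + 3·8) = (127, 48)
(x_3, y_3) = (8·127 + 7·3·48, 8·48 + 3·127) = (2024, 765)
(x_4, y_4) = (8·2024 + 7·3·765, 8·765 + 3·2024) = (32257, 12192)

8 3
127 48
2024 765
32257 12192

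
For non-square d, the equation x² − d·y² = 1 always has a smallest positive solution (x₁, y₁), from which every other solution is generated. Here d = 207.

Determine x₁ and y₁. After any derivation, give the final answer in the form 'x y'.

d=207: √d = [14; 2,1,1,2,1,1,2,28] (ℓ=8, even), read p_7/q_7
i=0: a=14 ⇒ p=14, q=1
…
i=2: a=1 ⇒ p=43, q=3
i=3: a=1 ⇒ p=72, q=5
…
i=6: a=1 ⇒ p=446, q=31
i=7: a=2 ⇒ p=1151, q=80
(x₁, y₁) = (1151, 80);  1151² − 207·80² = 1 ✓

1151 80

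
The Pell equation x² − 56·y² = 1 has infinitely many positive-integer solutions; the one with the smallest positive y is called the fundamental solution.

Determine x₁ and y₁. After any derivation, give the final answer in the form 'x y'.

15 2

d=56: √d = [7; 2,14] (ℓ=2, even), read p_1/q_1
step 0: (7, 1)  from 7·(1,0) + (0,1)
step 1: (15, 2)  from 2·(7,1) + (1,0)
→ (15, 2).  Check: 15²=225, 56·2²=224, difference 1.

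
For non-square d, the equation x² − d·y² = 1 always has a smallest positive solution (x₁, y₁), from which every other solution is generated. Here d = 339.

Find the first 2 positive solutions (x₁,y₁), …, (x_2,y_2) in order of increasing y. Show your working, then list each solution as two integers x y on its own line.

[18; 2,2,2,1,17,1,2,2,2,36] for √339; ℓ=10 ⇒ convergent index 9
k=0  a_k=18  p_k/q_k = 18/1
k=1  a_k=2  p_k/q_k = 37/2
k=2  a_k=2  p_k/q_k = 92/5
k=3  a_k=2  p_k/q_k = 221/12
k=4  a_k=1  p_k/q_k = 313/17
k=5  a_k=17  p_k/q_k = 5542/301
k=6  a_k=1  p_k/q_k = 5855/318
k=7  a_k=2  p_k/q_k = 17252/937
k=8  a_k=2  p_k/q_k = 40359/2192
k=9  a_k=2  p_k/q_k = 97970/5321
→ (97970, 5321).  Check: 97970²=9598120900, 339·5321²=9598120899, difference 1.
n=2: (97970,5321)∘(97970,5321) = (97970·97970+339·5321·5321, 97970·5321+5321·97970) = (19196241799,1042596740)

97970 5321
19196241799 1042596740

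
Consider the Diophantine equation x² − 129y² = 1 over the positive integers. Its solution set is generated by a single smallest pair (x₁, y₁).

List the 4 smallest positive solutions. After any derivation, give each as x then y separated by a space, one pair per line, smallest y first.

√129 → a₀=11, period (2,1,3,1,6,1,3,1,2,22); ℓ=10 even so k=9
k=0  a_k=11  p_k/q_k = 11/1
…
k=2  a_k=1  p_k/q_k = 34/3
…
k=4  a_k=1  p_k/q_k = 159/14
k=5  a_k=6  p_k/q_k = 1079/95
…
k=8  a_k=1  p_k/q_k = 6031/531
k=9  a_k=2  p_k/q_k = 16855/1484
→ (16855, 1484).  Check: 16855²=284091025, 129·1484²=284091024, difference 1.
(16855+1484√129)^2 = 568182049 + 50025640√129
(16855+1484√129)^3 = 19153416854935 + 1686364322916√129
(16855+1484√129)^4 = 645661681611676801 + 56847341275472720√129

16855 1484
568182049 50025640
19153416854935 1686364322916
645661681611676801 56847341275472720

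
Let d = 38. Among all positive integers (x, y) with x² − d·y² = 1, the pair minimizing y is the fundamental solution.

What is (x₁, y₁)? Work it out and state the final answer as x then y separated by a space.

√38 → a₀=6, period (6,12); ℓ=2 even so k=1
i=0: a=6 ⇒ p=6, q=1
i=1: a=6 ⇒ p=37, q=6
→ (37, 6).  Check: 37²=1369, 38·6²=1368, difference 1.

37 6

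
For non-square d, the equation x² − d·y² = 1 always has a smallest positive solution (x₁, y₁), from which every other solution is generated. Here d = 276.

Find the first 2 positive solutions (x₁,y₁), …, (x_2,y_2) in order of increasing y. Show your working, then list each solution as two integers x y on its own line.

7775 468
120901249 7277400

d=276: √d = [16; 1,1,1,1,2,2,2,1,1,1,1,32] (ℓ=12, even), read p_11/q_11
step 0: (16, 1)  from 16·(1,0) + (0,1)
step 1: (17, 1)  from 1·(16,1) + (1,0)
step 2: (33, 2)  from 1·(17,1) + (16,1)
step 3: (50, 3)  from 1·(33,2) + (17,1)
step 4: (83, 5)  from 1·(50,3) + (33,2)
…
step 6: (515, 31)  from 2·(216,13) + (83,5)
step 7: (1246, 75)  from 2·(515,31) + (216,13)
…
step 9: (3007, 181)  from 1·(1761,106) + (1246,75)
step 10: (4768, 287)  from 1·(3007,181) + (1761,106)
step 11: (7775, 468)  from 1·(4768,287) + (3007,181)
→ (7775, 468).  Check: 7775²=60450625, 276·468²=60450624, difference 1.
(7775+468√276)^2 = 120901249 + 7277400√276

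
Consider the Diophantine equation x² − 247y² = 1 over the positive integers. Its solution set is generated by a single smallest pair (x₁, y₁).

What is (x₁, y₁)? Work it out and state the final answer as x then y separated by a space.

85292 5427

√247 → a₀=15, period (1,2,1,1,9,1,9,1,1,2,1,30); ℓ=12 even so k=11
i=0: a=15 ⇒ p=15, q=1
i=1: a=1 ⇒ p=16, q=1
…
i=3: a=1 ⇒ p=63, q=4
i=4: a=1 ⇒ p=110, q=7
i=5: a=9 ⇒ p=1053, q=67
…
i=10: a=2 ⇒ p=61089, q=3887
i=11: a=1 ⇒ p=85292, q=5427
fundamental: x₁=85292, y₁=5427  (since 7274725264 − 247·29452329 = 1)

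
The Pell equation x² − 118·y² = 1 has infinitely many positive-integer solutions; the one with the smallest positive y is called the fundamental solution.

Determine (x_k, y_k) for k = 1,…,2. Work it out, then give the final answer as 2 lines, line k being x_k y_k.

[10; 1,6,3,2,10,2,3,6,1,20] for √118; ℓ=10 ⇒ convergent index 9
a_0=10:  p_0=10·1+0=10,  q_0=10·0+1=1
a_1=1:  p_1=1·10+1=11,  q_1=1·1+0=1
…
a_4=2:  p_4=2·239+76=554,  q_4=2·22+7=51
…
a_7=3:  p_7=3·12112+5779=42115,  q_7=3·1115+532=3877
a_8=6:  p_8=6·42115+12112=264802,  q_8=6·3877+1115=24377
a_9=1:  p_9=1·264802+42115=306917,  q_9=1·24377+3877=28254
fundamental: x₁=306917, y₁=28254  (since 94198044889 − 118·798288516 = 1)
n=2: (306917,28254)∘(306917,28254) = (306917·306917+118·28254·28254, 306917·28254+28254·306917) = (188396089777,17343265836)

306917 28254
188396089777 17343265836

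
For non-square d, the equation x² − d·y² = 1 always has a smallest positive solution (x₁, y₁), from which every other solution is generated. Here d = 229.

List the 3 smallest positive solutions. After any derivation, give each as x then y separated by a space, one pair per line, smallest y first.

5848201 386460
68402909872801 4520191516920
800067931842043513801 52869977098885735380

d=229: √d = [15; 7,1,1,7,30] (ℓ=5, odd), read p_9/q_9
k=0  a_k=15  p_k/q_k = 15/1
…
k=3  a_k=1  p_k/q_k = 227/15
…
k=5  a_k=30  p_k/q_k = 51527/3405
k=6  a_k=7  p_k/q_k = 362399/23948
k=7  a_k=1  p_k/q_k = 413926/27353
k=8  a_k=1  p_k/q_k = 776325/51301
k=9  a_k=7  p_k/q_k = 5848201/386460
fundamental: x₁=5848201, y₁=386460  (since 34201454936401 − 229·149351331600 = 1)
n=2: (5848201,386460)∘(5848201,386460) = (5848201·5848201+229·386460·386460, 5848201·386460+386460·5848201) = (68402909872801,4520191516920)
n=3: (68402909872801,4520191516920)∘(5848201,386460) = (5848201·68402909872801+229·386460·4520191516920, 5848201·4520191516920+386460·68402909872801) = (800067931842043513801,52869977098885735380)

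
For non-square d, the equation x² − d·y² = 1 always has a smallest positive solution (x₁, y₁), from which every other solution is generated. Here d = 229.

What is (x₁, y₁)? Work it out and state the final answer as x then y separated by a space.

5848201 386460

d=229: √d = [15; 7,1,1,7,30] (ℓ=5, odd), read p_9/q_9
a_0=15:  p_0=15·1+0=15,  q_0=15·0+1=1
a_1=7:  p_1=7·15+1=106,  q_1=7·1+0=7
…
a_3=1:  p_3=1·121+106=227,  q_3=1·8+7=15
…
a_5=30:  p_5=30·1710+227=51527,  q_5=30·113+15=3405
…
a_8=1:  p_8=1·413926+362399=776325,  q_8=1·27353+23948=51301
a_9=7:  p_9=7·776325+413926=5848201,  q_9=7·51301+27353=386460
(x₁, y₁) = (5848201, 386460);  5848201² − 229·386460² = 1 ✓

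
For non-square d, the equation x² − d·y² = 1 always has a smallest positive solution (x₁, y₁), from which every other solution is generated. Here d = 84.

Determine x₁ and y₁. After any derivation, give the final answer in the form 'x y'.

√84 → a₀=9, period (6,18); ℓ=2 even so k=1
k=0  a_k=9  p_k/q_k = 9/1
k=1  a_k=6  p_k/q_k = 55/6
→ (55, 6).  Check: 55²=3025, 84·6²=3024, difference 1.

55 6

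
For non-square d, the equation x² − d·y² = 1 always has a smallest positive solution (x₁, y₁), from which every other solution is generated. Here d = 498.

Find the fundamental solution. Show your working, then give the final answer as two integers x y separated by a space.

d=498: √d = [22; 3,6,22,6,3,44] (ℓ=6, even), read p_5/q_5
a_0=22:  p_0=22·1+0=22,  q_0=22·0+1=1
a_1=3:  p_1=3·22+1=67,  q_1=3·1+0=3
a_2=6:  p_2=6·67+22=424,  q_2=6·3+1=19
a_3=22:  p_3=22·424+67=9395,  q_3=22·19+3=421
a_4=6:  p_4=6·9395+424=56794,  q_4=6·421+19=2545
a_5=3:  p_5=3·56794+9395=179777,  q_5=3·2545+421=8056
(x₁, y₁) = (179777, 8056);  179777² − 498·8056² = 1 ✓

179777 8056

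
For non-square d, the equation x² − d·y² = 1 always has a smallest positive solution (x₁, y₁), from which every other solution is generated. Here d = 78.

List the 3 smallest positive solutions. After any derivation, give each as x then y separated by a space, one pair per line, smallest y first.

√78 = [8; 1,4,1,16, …], period ℓ=4 (even) → k=3
k=0  a_k=8  p_k/q_k = 8/1
…
k=2  a_k=4  p_k/q_k = 44/5
k=3  a_k=1  p_k/q_k = 53/6
(x₁, y₁) = (53, 6);  53² − 78·6² = 1 ✓
k=2:  x_2 = 53·53+78·6·6 = 5617,  y_2 = 53·6+6·53 = 636
k=3:  x_3 = 53·5617+78·6·636 = 595349,  y_3 = 53·636+6·5617 = 67410

53 6
5617 636
595349 67410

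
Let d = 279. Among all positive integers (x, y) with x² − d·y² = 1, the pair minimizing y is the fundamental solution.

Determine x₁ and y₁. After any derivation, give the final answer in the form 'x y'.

1520 91

√279 → a₀=16, period (1,2,2,1,2,2,1,32); ℓ=8 even so k=7
i=0: a=16 ⇒ p=16, q=1
…
i=3: a=2 ⇒ p=117, q=7
i=4: a=1 ⇒ p=167, q=10
i=5: a=2 ⇒ p=451, q=27
i=6: a=2 ⇒ p=1069, q=64
i=7: a=1 ⇒ p=1520, q=91
→ (1520, 91).  Check: 1520²=2310400, 279·91²=2310399, difference 1.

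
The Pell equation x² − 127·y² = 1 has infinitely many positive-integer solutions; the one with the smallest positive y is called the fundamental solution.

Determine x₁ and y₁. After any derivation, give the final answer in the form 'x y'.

4730624 419775

[11; 3,1,2,2,7,11,7,2,2,1,3,22] for √127; ℓ=12 ⇒ convergent index 11
k=0  a_k=11  p_k/q_k = 11/1
…
k=2  a_k=1  p_k/q_k = 45/4
k=3  a_k=2  p_k/q_k = 124/11
…
k=8  a_k=2  p_k/q_k = 367620/32621
…
k=10  a_k=1  p_k/q_k = 1274561/113099
k=11  a_k=3  p_k/q_k = 4730624/419775
(x₁, y₁) = (4730624, 419775);  4730624² − 127·419775² = 1 ✓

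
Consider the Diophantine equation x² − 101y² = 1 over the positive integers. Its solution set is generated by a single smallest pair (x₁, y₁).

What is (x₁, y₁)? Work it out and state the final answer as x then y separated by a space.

201 20

√101 → a₀=10, period (20); ℓ=1 odd so k=1
k=0  a_k=10  p_k/q_k = 10/1
k=1  a_k=20  p_k/q_k = 201/20
(x₁, y₁) = (201, 20);  201² − 101·20² = 1 ✓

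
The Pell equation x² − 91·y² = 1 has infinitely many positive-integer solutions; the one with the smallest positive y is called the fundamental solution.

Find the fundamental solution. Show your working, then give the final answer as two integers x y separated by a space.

d=91: √d = [9; 1,1,5,1,5,1,1,18] (ℓ=8, even), read p_7/q_7
a_0=9:  p_0=9·1+0=9,  q_0=9·0+1=1
…
a_2=1:  p_2=1·10+9=19,  q_2=1·1+1=2
…
a_4=1:  p_4=1·105+19=124,  q_4=1·11+2=13
…
a_6=1:  p_6=1·725+124=849,  q_6=1·76+13=89
a_7=1:  p_7=1·849+725=1574,  q_7=1·89+76=165
fundamental: x₁=1574, y₁=165  (since 2477476 − 91·27225 = 1)

1574 165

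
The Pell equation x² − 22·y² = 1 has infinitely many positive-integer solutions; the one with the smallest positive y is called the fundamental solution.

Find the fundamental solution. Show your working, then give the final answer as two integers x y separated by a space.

√22 = [4; 1,2,4,2,1,8, …], period ℓ=6 (even) → k=5
k=0  a_k=4  p_k/q_k = 4/1
k=1  a_k=1  p_k/q_k = 5/1
k=2  a_k=2  p_k/q_k = 14/3
…
k=4  a_k=2  p_k/q_k = 136/29
k=5  a_k=1  p_k/q_k = 197/42
→ (197, 42).  Check: 197²=38809, 22·42²=38808, difference 1.

197 42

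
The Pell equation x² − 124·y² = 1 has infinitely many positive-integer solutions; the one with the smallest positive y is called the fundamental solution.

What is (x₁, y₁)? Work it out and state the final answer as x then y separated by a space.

4620799 414960

[11; 7,2,1,1,1,…,2,7,22] for √124; ℓ=16 ⇒ convergent index 15
step 0: (11, 1)  from 11·(1,0) + (0,1)
step 1: (78, 7)  from 7·(11,1) + (1,0)
…
step 7: (3040, 273)  from 1·(2383,214) + (657,59)
step 8: (14543, 1306)  from 4·(3040,273) + (2383,214)
…
step 11: (84875, 7622)  from 1·(67292,6043) + (17583,1579)
…
step 14: (626251, 56239)  from 2·(237042,21287) + (152167,13665)
step 15: (4620799, 414960)  from 7·(626251,56239) + (237042,21287)
fundamental: x₁=4620799, y₁=414960  (since 21351783398401 − 124·172191801600 = 1)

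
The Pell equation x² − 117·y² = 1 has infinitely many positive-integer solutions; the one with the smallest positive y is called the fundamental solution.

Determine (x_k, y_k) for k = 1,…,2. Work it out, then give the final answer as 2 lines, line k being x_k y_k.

649 60
842401 77880

d=117: √d = [10; 1,4,2,4,1,20] (ℓ=6, even), read p_5/q_5
k=0  a_k=10  p_k/q_k = 10/1
k=1  a_k=1  p_k/q_k = 11/1
…
k=4  a_k=4  p_k/q_k = 530/49
k=5  a_k=1  p_k/q_k = 649/60
(x₁, y₁) = (649, 60);  649² − 117·60² = 1 ✓
k=2:  x_2 = 649·649+117·60·60 = 842401,  y_2 = 649·60+60·649 = 77880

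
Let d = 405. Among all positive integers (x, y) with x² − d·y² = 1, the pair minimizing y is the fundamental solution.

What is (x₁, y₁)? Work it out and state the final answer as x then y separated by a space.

161 8

√405 → a₀=20, period (8,40); ℓ=2 even so k=1
step 0: (20, 1)  from 20·(1,0) + (0,1)
step 1: (161, 8)  from 8·(20,1) + (1,0)
(x₁, y₁) = (161, 8);  161² − 405·8² = 1 ✓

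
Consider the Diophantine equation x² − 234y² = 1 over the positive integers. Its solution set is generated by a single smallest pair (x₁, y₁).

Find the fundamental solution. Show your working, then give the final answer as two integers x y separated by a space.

5201 340

√234 → a₀=15, period (3,2,1,2,1,2,3,30); ℓ=8 even so k=7
a_0=15:  p_0=15·1+0=15,  q_0=15·0+1=1
…
a_3=1:  p_3=1·107+46=153,  q_3=1·7+3=10
…
a_6=2:  p_6=2·566+413=1545,  q_6=2·37+27=101
a_7=3:  p_7=3·1545+566=5201,  q_7=3·101+37=340
→ (5201, 340).  Check: 5201²=27050401, 234·340²=27050400, difference 1.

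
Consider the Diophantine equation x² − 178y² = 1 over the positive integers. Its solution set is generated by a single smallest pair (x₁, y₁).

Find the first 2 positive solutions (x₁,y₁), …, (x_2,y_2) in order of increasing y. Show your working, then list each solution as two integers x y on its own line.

1601 120
5126401 384240

d=178: √d = [13; 2,1,12,1,2,26] (ℓ=6, even), read p_5/q_5
k=0  a_k=13  p_k/q_k = 13/1
…
k=3  a_k=12  p_k/q_k = 507/38
k=4  a_k=1  p_k/q_k = 547/41
k=5  a_k=2  p_k/q_k = 1601/120
fundamental: x₁=1601, y₁=120  (since 2563201 − 178·14400 = 1)
k=2:  x_2 = 1601·1601+178·120·120 = 5126401,  y_2 = 1601·120+120·1601 = 384240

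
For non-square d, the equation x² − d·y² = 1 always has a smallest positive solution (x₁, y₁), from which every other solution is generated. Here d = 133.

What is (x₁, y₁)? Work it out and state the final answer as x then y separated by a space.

√133 = [11; 1,1,7,5,1,…,1,1,22, …], period ℓ=16 (even) → k=15
step 0: (11, 1)  from 11·(1,0) + (0,1)
step 1: (12, 1)  from 1·(11,1) + (1,0)
step 2: (23, 2)  from 1·(12,1) + (11,1)
…
step 7: (3010, 261)  from 1·(1949,169) + (1061,92)
…
step 12: (168583, 14618)  from 5·(29927,2595) + (18948,1643)
step 13: (1210008, 104921)  from 7·(168583,14618) + (29927,2595)
step 14: (1378591, 119539)  from 1·(1210008,104921) + (168583,14618)
step 15: (2588599, 224460)  from 1·(1378591,119539) + (1210008,104921)
(x₁, y₁) = (2588599, 224460);  2588599² − 133·224460² = 1 ✓

2588599 224460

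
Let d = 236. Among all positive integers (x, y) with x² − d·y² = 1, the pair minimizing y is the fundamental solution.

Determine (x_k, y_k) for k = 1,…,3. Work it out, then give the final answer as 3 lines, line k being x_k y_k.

[15; 2,1,3,5,1,6,1,5,3,1,2,30] for √236; ℓ=12 ⇒ convergent index 11
step 0: (15, 1)  from 15·(1,0) + (0,1)
step 1: (31, 2)  from 2·(15,1) + (1,0)
…
step 3: (169, 11)  from 3·(46,3) + (31,2)
step 4: (891, 58)  from 5·(169,11) + (46,3)
…
step 7: (8311, 541)  from 1·(7251,472) + (1060,69)
step 8: (48806, 3177)  from 5·(8311,541) + (7251,472)
step 9: (154729, 10072)  from 3·(48806,3177) + (8311,541)
step 10: (203535, 13249)  from 1·(154729,10072) + (48806,3177)
step 11: (561799, 36570)  from 2·(203535,13249) + (154729,10072)
→ (561799, 36570).  Check: 561799²=315618116401, 236·36570²=315618116400, difference 1.
(x_2, y_2) = (561799·561799 + 236·36570·36570, 561799·36570 + 36570·561799) = (631236232801, 41089978860)
(x_3, y_3) = (561799·631236232801 + 236·36570·41089978860, 561799·41089978860 + 36570·631236232801) = (709255768702176199, 46168618067101710)

561799 36570
631236232801 41089978860
709255768702176199 46168618067101710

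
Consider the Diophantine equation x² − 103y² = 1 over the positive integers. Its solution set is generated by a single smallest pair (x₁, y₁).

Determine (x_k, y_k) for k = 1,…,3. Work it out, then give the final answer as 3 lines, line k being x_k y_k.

√103 = [10; 6,1,2,1,1,9,1,1,2,1,6,20, …], period ℓ=12 (even) → k=11
a_0=10:  p_0=10·1+0=10,  q_0=10·0+1=1
…
a_3=2:  p_3=2·71+61=203,  q_3=2·7+6=20
…
a_7=1:  p_7=1·4567+477=5044,  q_7=1·450+47=497
…
a_10=1:  p_10=1·24266+9611=33877,  q_10=1·2391+947=3338
a_11=6:  p_11=6·33877+24266=227528,  q_11=6·3338+2391=22419
→ (227528, 22419).  Check: 227528²=51768990784, 103·22419²=51768990783, difference 1.
(227528+22419√103)^2 = 103537981567 + 10201900464√103
(227528+22419√103)^3 = 47115579739725224 + 4642436017523565√103

227528 22419
103537981567 10201900464
47115579739725224 4642436017523565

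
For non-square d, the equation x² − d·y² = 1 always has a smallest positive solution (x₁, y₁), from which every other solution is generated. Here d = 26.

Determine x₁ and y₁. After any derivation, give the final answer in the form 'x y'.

√26 → a₀=5, period (10); ℓ=1 odd so k=1
a_0=5:  p_0=5·1+0=5,  q_0=5·0+1=1
a_1=10:  p_1=10·5+1=51,  q_1=10·1+0=10
(x₁, y₁) = (51, 10);  51² − 26·10² = 1 ✓

51 10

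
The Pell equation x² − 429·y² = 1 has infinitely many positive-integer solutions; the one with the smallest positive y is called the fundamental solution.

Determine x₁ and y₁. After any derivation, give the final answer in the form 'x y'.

1524095 73584

[20; 1,2,2,9,1,12,1,9,2,2,1,40] for √429; ℓ=12 ⇒ convergent index 11
step 0: (20, 1)  from 20·(1,0) + (0,1)
step 1: (21, 1)  from 1·(20,1) + (1,0)
step 2: (62, 3)  from 2·(21,1) + (20,1)
step 3: (145, 7)  from 2·(62,3) + (21,1)
step 4: (1367, 66)  from 9·(145,7) + (62,3)
step 5: (1512, 73)  from 1·(1367,66) + (145,7)
step 6: (19511, 942)  from 12·(1512,73) + (1367,66)
…
step 9: (438459, 21169)  from 2·(208718,10077) + (21023,1015)
step 10: (1085636, 52415)  from 2·(438459,21169) + (208718,10077)
step 11: (1524095, 73584)  from 1·(1085636,52415) + (438459,21169)
→ (1524095, 73584).  Check: 1524095²=2322865569025, 429·73584²=2322865569024, difference 1.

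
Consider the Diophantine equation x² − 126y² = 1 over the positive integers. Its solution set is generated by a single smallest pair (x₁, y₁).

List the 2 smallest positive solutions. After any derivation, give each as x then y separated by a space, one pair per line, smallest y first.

449 40
403201 35920

[11; 4,2,4,22] for √126; ℓ=4 ⇒ convergent index 3
step 0: (11, 1)  from 11·(1,0) + (0,1)
step 1: (45, 4)  from 4·(11,1) + (1,0)
step 2: (101, 9)  from 2·(45,4) + (11,1)
step 3: (449, 40)  from 4·(101,9) + (45,4)
→ (449, 40).  Check: 449²=201601, 126·40²=201600, difference 1.
k=2:  x_2 = 449·449+126·40·40 = 403201,  y_2 = 449·40+40·449 = 35920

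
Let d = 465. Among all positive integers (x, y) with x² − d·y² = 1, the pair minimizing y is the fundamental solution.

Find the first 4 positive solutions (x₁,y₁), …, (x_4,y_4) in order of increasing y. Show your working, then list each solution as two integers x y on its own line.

15871 736
503777281 23362112
15990898437631 741560158368
507583097703505921 23538602523554944

√465 → a₀=21, period (1,1,3,2,2,2,3,1,1,42); ℓ=10 even so k=9
step 0: (21, 1)  from 21·(1,0) + (0,1)
step 1: (22, 1)  from 1·(21,1) + (1,0)
step 2: (43, 2)  from 1·(22,1) + (21,1)
…
step 4: (345, 16)  from 2·(151,7) + (43,2)
step 5: (841, 39)  from 2·(345,16) + (151,7)
…
step 7: (6922, 321)  from 3·(2027,94) + (841,39)
step 8: (8949, 415)  from 1·(6922,321) + (2027,94)
step 9: (15871, 736)  from 1·(8949,415) + (6922,321)
→ (15871, 736).  Check: 15871²=251888641, 465·736²=251888640, difference 1.
n=2: (15871,736)∘(15871,736) = (15871·15871+465·736·736, 15871·736+736·15871) = (503777281,23362112)
n=3: (503777281,23362112)∘(15871,736) = (15871·503777281+465·736·23362112, 15871·23362112+736·503777281) = (15990898437631,741560158368)
n=4: (15990898437631,741560158368)∘(15871,736) = (15871·15990898437631+465·736·741560158368, 15871·741560158368+736·15990898437631) = (507583097703505921,23538602523554944)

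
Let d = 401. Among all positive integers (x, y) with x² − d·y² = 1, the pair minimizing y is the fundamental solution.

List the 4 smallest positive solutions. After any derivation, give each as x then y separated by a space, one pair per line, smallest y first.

801 40
1283201 64080
2055687201 102656120
3293209612801 164455040160

√401 = [20; 40, …], period ℓ=1 (odd) → k=1
k=0  a_k=20  p_k/q_k = 20/1
k=1  a_k=40  p_k/q_k = 801/40
fundamental: x₁=801, y₁=40  (since 641601 − 401·1600 = 1)
(x_2, y_2) = (801·801 + 401·40·40, 801·40 + 40·801) = (1283201, 64080)
(x_3, y_3) = (801·1283201 + 401·40·64080, 801·64080 + 40·1283201) = (2055687201, 102656120)
(x_4, y_4) = (801·2055687201 + 401·40·102656120, 801·102656120 + 40·2055687201) = (3293209612801, 164455040160)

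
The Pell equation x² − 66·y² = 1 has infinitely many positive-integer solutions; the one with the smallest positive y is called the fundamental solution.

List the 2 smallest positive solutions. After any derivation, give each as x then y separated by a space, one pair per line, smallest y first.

65 8
8449 1040

[8; 8,16] for √66; ℓ=2 ⇒ convergent index 1
step 0: (8, 1)  from 8·(1,0) + (0,1)
step 1: (65, 8)  from 8·(8,1) + (1,0)
(x₁, y₁) = (65, 8);  65² − 66·8² = 1 ✓
(x_2, y_2) = (65·65 + 66·8·8, 65·8 + 8·65) = (8449, 1040)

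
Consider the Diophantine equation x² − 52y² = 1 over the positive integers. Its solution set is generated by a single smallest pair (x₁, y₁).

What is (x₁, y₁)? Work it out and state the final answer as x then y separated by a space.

649 90

√52 → a₀=7, period (4,1,2,1,4,14); ℓ=6 even so k=5
i=0: a=7 ⇒ p=7, q=1
i=1: a=4 ⇒ p=29, q=4
i=2: a=1 ⇒ p=36, q=5
i=3: a=2 ⇒ p=101, q=14
i=4: a=1 ⇒ p=137, q=19
i=5: a=4 ⇒ p=649, q=90
→ (649, 90).  Check: 649²=421201, 52·90²=421200, difference 1.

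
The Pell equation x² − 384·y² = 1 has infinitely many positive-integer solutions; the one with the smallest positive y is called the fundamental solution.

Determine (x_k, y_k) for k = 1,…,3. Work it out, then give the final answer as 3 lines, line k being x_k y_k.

√384 = [19; 1,1,2,9,2,1,1,38, …], period ℓ=8 (even) → k=7
step 0: (19, 1)  from 19·(1,0) + (0,1)
…
step 3: (98, 5)  from 2·(39,2) + (20,1)
step 4: (921, 47)  from 9·(98,5) + (39,2)
…
step 6: (2861, 146)  from 1·(1940,99) + (921,47)
step 7: (4801, 245)  from 1·(2861,146) + (1940,99)
fundamental: x₁=4801, y₁=245  (since 23049601 − 384·60025 = 1)
k=2:  x_2 = 4801·4801+384·245·245 = 46099201,  y_2 = 4801·245+245·4801 = 2352490
k=3:  x_3 = 4801·46099201+384·245·2352490 = 442644523201,  y_3 = 4801·2352490+245·46099201 = 22588608735

4801 245
46099201 2352490
442644523201 22588608735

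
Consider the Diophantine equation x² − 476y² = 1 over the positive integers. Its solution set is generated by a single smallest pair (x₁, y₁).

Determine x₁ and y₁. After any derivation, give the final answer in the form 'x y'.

√476 → a₀=21, period (1,4,2,10,2,4,1,42); ℓ=8 even so k=7
a_0=21:  p_0=21·1+0=21,  q_0=21·0+1=1
…
a_4=10:  p_4=10·240+109=2509,  q_4=10·11+5=115
…
a_6=4:  p_6=4·5258+2509=23541,  q_6=4·241+115=1079
a_7=1:  p_7=1·23541+5258=28799,  q_7=1·1079+241=1320
(x₁, y₁) = (28799, 1320);  28799² − 476·1320² = 1 ✓

28799 1320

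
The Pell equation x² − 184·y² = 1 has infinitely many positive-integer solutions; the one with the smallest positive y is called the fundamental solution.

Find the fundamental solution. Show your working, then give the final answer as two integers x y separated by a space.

[13; 1,1,3,2,1,2,1,2,3,1,1,26] for √184; ℓ=12 ⇒ convergent index 11
a_0=13:  p_0=13·1+0=13,  q_0=13·0+1=1
a_1=1:  p_1=1·13+1=14,  q_1=1·1+0=1
…
a_3=3:  p_3=3·27+14=95,  q_3=3·2+1=7
a_4=2:  p_4=2·95+27=217,  q_4=2·7+2=16
…
a_6=2:  p_6=2·312+217=841,  q_6=2·23+16=62
a_7=1:  p_7=1·841+312=1153,  q_7=1·62+23=85
a_8=2:  p_8=2·1153+841=3147,  q_8=2·85+62=232
a_9=3:  p_9=3·3147+1153=10594,  q_9=3·232+85=781
a_10=1:  p_10=1·10594+3147=13741,  q_10=1·781+232=1013
a_11=1:  p_11=1·13741+10594=24335,  q_11=1·1013+781=1794
(x₁, y₁) = (24335, 1794);  24335² − 184·1794² = 1 ✓

24335 1794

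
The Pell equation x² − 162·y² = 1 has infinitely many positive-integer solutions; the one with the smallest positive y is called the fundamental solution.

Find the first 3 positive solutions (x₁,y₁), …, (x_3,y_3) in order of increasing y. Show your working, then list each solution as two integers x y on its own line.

d=162: √d = [12; 1,2,1,2,12,2,1,2,1,24] (ℓ=10, even), read p_9/q_9
i=0: a=12 ⇒ p=12, q=1
…
i=6: a=2 ⇒ p=3602, q=283
…
i=8: a=2 ⇒ p=14268, q=1121
i=9: a=1 ⇒ p=19601, q=1540
(x₁, y₁) = (19601, 1540);  19601² − 162·1540² = 1 ✓
(19601+1540√162)^2 = 768398401 + 60371080√162
(19601+1540√162)^3 = 30122754096401 + 2366667076620√162

19601 1540
768398401 60371080
30122754096401 2366667076620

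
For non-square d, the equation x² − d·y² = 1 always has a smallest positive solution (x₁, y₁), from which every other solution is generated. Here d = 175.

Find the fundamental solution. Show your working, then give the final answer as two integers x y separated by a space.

[13; 4,2,1,2,4,26] for √175; ℓ=6 ⇒ convergent index 5
a_0=13:  p_0=13·1+0=13,  q_0=13·0+1=1
a_1=4:  p_1=4·13+1=53,  q_1=4·1+0=4
a_2=2:  p_2=2·53+13=119,  q_2=2·4+1=9
a_3=1:  p_3=1·119+53=172,  q_3=1·9+4=13
a_4=2:  p_4=2·172+119=463,  q_4=2·13+9=35
a_5=4:  p_5=4·463+172=2024,  q_5=4·35+13=153
→ (2024, 153).  Check: 2024²=4096576, 175·153²=4096575, difference 1.

2024 153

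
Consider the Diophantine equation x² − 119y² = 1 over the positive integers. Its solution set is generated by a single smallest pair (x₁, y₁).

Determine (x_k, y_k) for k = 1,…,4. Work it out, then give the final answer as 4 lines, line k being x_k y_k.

120 11
28799 2640
6911640 633589
1658764801 152058720

√119 = [10; 1,9,1,20, …], period ℓ=4 (even) → k=3
k=0  a_k=10  p_k/q_k = 10/1
…
k=2  a_k=9  p_k/q_k = 109/10
k=3  a_k=1  p_k/q_k = 120/11
→ (120, 11).  Check: 120²=14400, 119·11²=14399, difference 1.
n=2: (120,11)∘(120,11) = (120·120+119·11·11, 120·11+11·120) = (28799,2640)
n=3: (28799,2640)∘(120,11) = (120·28799+119·11·2640, 120·2640+11·28799) = (6911640,633589)
n=4: (6911640,633589)∘(120,11) = (120·6911640+119·11·633589, 120·633589+11·6911640) = (1658764801,152058720)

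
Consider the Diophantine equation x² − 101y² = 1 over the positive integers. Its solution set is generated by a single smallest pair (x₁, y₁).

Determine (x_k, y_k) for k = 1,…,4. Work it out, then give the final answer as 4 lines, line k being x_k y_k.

d=101: √d = [10; 20] (ℓ=1, odd), read p_1/q_1
k=0  a_k=10  p_k/q_k = 10/1
k=1  a_k=20  p_k/q_k = 201/20
(x₁, y₁) = (201, 20);  201² − 101·20² = 1 ✓
n=2: (201,20)∘(201,20) = (201·201+101·20·20, 201·20+20·201) = (80801,8040)
n=3: (80801,8040)∘(201,20) = (201·80801+101·20·8040, 201·8040+20·80801) = (32481801,3232060)
n=4: (32481801,3232060)∘(201,20) = (201·32481801+101·20·3232060, 201·3232060+20·32481801) = (13057603201,1299280080)

201 20
80801 8040
32481801 3232060
13057603201 1299280080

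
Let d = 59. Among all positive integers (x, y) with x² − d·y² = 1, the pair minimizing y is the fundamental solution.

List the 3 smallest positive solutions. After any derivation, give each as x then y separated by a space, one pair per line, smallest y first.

530 69
561799 73140
595506410 77528331

[7; 1,2,7,2,1,14] for √59; ℓ=6 ⇒ convergent index 5
k=0  a_k=7  p_k/q_k = 7/1
…
k=4  a_k=2  p_k/q_k = 361/47
k=5  a_k=1  p_k/q_k = 530/69
(x₁, y₁) = (530, 69);  530² − 59·69² = 1 ✓
(x_2, y_2) = (530·530 + 59·69·69, 530·69 + 69·530) = (561799, 73140)
(x_3, y_3) = (530·561799 + 59·69·73140, 530·73140 + 69·561799) = (595506410, 77528331)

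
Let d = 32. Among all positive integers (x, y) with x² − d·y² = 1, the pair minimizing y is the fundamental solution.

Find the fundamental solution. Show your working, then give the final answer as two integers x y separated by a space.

17 3

d=32: √d = [5; 1,1,1,10] (ℓ=4, even), read p_3/q_3
k=0  a_k=5  p_k/q_k = 5/1
k=1  a_k=1  p_k/q_k = 6/1
k=2  a_k=1  p_k/q_k = 11/2
k=3  a_k=1  p_k/q_k = 17/3
→ (17, 3).  Check: 17²=289, 32·3²=288, difference 1.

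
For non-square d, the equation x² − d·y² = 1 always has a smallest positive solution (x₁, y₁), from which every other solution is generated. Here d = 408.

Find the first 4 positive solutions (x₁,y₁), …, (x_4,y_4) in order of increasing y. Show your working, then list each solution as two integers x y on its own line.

√408 = [20; 5,40, …], period ℓ=2 (even) → k=1
k=0  a_k=20  p_k/q_k = 20/1
k=1  a_k=5  p_k/q_k = 101/5
(x₁, y₁) = (101, 5);  101² − 408·5² = 1 ✓
(x_2, y_2) = (101·101 + 408·5·5, 101·5 + 5·101) = (20401, 1010)
(x_3, y_3) = (101·20401 + 408·5·1010, 101·1010 + 5·20401) = (4120901, 204015)
(x_4, y_4) = (101·4120901 + 408·5·204015, 101·204015 + 5·4120901) = (832401601, 41210020)

101 5
20401 1010
4120901 204015
832401601 41210020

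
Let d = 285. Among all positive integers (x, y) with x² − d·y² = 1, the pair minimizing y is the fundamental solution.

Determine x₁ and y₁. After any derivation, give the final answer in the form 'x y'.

2431 144

√285 = [16; 1,7,2,7,1,32, …], period ℓ=6 (even) → k=5
a_0=16:  p_0=16·1+0=16,  q_0=16·0+1=1
…
a_4=7:  p_4=7·287+135=2144,  q_4=7·17+8=127
a_5=1:  p_5=1·2144+287=2431,  q_5=1·127+17=144
fundamental: x₁=2431, y₁=144  (since 5909761 − 285·20736 = 1)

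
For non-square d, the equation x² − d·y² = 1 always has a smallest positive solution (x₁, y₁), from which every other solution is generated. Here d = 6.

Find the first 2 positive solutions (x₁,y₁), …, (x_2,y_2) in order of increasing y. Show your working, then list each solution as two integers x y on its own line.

5 2
49 20

√6 → a₀=2, period (2,4); ℓ=2 even so k=1
a_0=2:  p_0=2·1+0=2,  q_0=2·0+1=1
a_1=2:  p_1=2·2+1=5,  q_1=2·1+0=2
fundamental: x₁=5, y₁=2  (since 25 − 6·4 = 1)
(5+2√6)^2 = 49 + 20√6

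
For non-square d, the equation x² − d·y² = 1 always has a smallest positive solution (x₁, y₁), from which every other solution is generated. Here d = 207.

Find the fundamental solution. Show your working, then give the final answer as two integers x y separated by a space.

1151 80

√207 = [14; 2,1,1,2,1,1,2,28, …], period ℓ=8 (even) → k=7
step 0: (14, 1)  from 14·(1,0) + (0,1)
…
step 4: (187, 13)  from 2·(72,5) + (43,3)
…
step 6: (446, 31)  from 1·(259,18) + (187,13)
step 7: (1151, 80)  from 2·(446,31) + (259,18)
→ (1151, 80).  Check: 1151²=1324801, 207·80²=1324800, difference 1.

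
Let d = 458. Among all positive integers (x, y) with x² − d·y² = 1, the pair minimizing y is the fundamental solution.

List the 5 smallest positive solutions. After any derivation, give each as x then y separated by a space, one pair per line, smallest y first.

√458 = [21; 2,2,42, …], period ℓ=3 (odd) → k=5
a_0=21:  p_0=21·1+0=21,  q_0=21·0+1=1
…
a_2=2:  p_2=2·43+21=107,  q_2=2·2+1=5
a_3=42:  p_3=42·107+43=4537,  q_3=42·5+2=212
a_4=2:  p_4=2·4537+107=9181,  q_4=2·212+5=429
a_5=2:  p_5=2·9181+4537=22899,  q_5=2·429+212=1070
→ (22899, 1070).  Check: 22899²=524364201, 458·1070²=524364200, difference 1.
k=2:  x_2 = 22899·22899+458·1070·1070 = 1048728401,  y_2 = 22899·1070+1070·22899 = 49003860
k=3:  x_3 = 22899·1048728401+458·1070·49003860 = 48029663286099,  y_3 = 22899·49003860+1070·1048728401 = 2244278779210
k=4:  x_4 = 22899·48029663286099+458·1070·2244278779210 = 2199662518128033601,  y_4 = 22899·2244278779210+1070·48029663286099 = 102783479481255720
k=5:  x_5 = 22899·2199662518128033601+458·1070·102783479481255720 = 100740143957198019572499,  y_5 = 22899·102783479481255720+1070·2199662518128033601 = 4707277791038270685350

22899 1070
1048728401 49003860
48029663286099 2244278779210
2199662518128033601 102783479481255720
100740143957198019572499 4707277791038270685350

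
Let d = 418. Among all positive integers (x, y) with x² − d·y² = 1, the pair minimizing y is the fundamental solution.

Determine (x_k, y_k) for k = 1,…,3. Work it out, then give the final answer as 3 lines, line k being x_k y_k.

33857 1656
2292592897 112134384
155240635393601 7593067676520

d=418: √d = [20; 2,4,20,4,2,40] (ℓ=6, even), read p_5/q_5
k=0  a_k=20  p_k/q_k = 20/1
k=1  a_k=2  p_k/q_k = 41/2
…
k=3  a_k=20  p_k/q_k = 3721/182
k=4  a_k=4  p_k/q_k = 15068/737
k=5  a_k=2  p_k/q_k = 33857/1656
→ (33857, 1656).  Check: 33857²=1146296449, 418·1656²=1146296448, difference 1.
(33857+1656√418)^2 = 2292592897 + 112134384√418
(33857+1656√418)^3 = 155240635393601 + 7593067676520√418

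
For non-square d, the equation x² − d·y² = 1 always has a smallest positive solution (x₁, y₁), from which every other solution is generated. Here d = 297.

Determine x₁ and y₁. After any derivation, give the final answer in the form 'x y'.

48599 2820

d=297: √d = [17; 4,3,1,1,2,1,1,3,4,34] (ℓ=10, even), read p_9/q_9
step 0: (17, 1)  from 17·(1,0) + (0,1)
…
step 3: (293, 17)  from 1·(224,13) + (69,4)
step 4: (517, 30)  from 1·(293,17) + (224,13)
…
step 6: (1844, 107)  from 1·(1327,77) + (517,30)
step 7: (3171, 184)  from 1·(1844,107) + (1327,77)
step 8: (11357, 659)  from 3·(3171,184) + (1844,107)
step 9: (48599, 2820)  from 4·(11357,659) + (3171,184)
(x₁, y₁) = (48599, 2820);  48599² − 297·2820² = 1 ✓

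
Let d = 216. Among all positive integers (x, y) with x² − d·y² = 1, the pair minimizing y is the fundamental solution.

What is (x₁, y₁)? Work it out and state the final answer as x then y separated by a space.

√216 → a₀=14, period (1,2,3,2,1,28); ℓ=6 even so k=5
k=0  a_k=14  p_k/q_k = 14/1
k=1  a_k=1  p_k/q_k = 15/1
…
k=3  a_k=3  p_k/q_k = 147/10
k=4  a_k=2  p_k/q_k = 338/23
k=5  a_k=1  p_k/q_k = 485/33
(x₁, y₁) = (485, 33);  485² − 216·33² = 1 ✓

485 33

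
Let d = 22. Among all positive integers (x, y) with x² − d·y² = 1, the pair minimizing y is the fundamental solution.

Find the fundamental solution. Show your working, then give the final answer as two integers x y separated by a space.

197 42

[4; 1,2,4,2,1,8] for √22; ℓ=6 ⇒ convergent index 5
i=0: a=4 ⇒ p=4, q=1
i=1: a=1 ⇒ p=5, q=1
i=2: a=2 ⇒ p=14, q=3
i=3: a=4 ⇒ p=61, q=13
i=4: a=2 ⇒ p=136, q=29
i=5: a=1 ⇒ p=197, q=42
→ (197, 42).  Check: 197²=38809, 22·42²=38808, difference 1.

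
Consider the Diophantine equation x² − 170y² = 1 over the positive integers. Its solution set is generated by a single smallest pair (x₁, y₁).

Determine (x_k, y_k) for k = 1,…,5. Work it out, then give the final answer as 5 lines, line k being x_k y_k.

d=170: √d = [13; 26] (ℓ=1, odd), read p_1/q_1
i=0: a=13 ⇒ p=13, q=1
i=1: a=26 ⇒ p=339, q=26
fundamental: x₁=339, y₁=26  (since 114921 − 170·676 = 1)
k=2:  x_2 = 339·339+170·26·26 = 229841,  y_2 = 339·26+26·339 = 17628
k=3:  x_3 = 339·229841+170·26·17628 = 155831859,  y_3 = 339·17628+26·229841 = 11951758
k=4:  x_4 = 339·155831859+170·26·11951758 = 105653770561,  y_4 = 339·11951758+26·155831859 = 8103274296
k=5:  x_5 = 339·105653770561+170·26·8103274296 = 71633100608499,  y_5 = 339·8103274296+26·105653770561 = 5494008020930

339 26
229841 17628
155831859 11951758
105653770561 8103274296
71633100608499 5494008020930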